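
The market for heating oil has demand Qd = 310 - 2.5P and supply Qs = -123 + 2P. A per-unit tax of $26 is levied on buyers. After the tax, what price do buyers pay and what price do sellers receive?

Pre-tax equilibrium: P* = 866/9, Q* = 625/9.
Tax on buyers shifts demand to Qd = 310 − 2.5(P + 26) = 245 - 2.5P.
245 - 2.5P = -123 + 2P gives seller price Ps = 736/9; buyers pay Pb = 736/9 + 26 = 970/9.
New quantity: Q = 310 − 2.5(970/9) = 365/9.

Buyers pay 970/9, sellers receive 736/9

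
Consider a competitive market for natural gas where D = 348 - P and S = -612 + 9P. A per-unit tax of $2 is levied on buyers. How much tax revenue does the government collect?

Tax revenue = 500.4

Pre-tax equilibrium: P* = 96, Q* = 252.
Tax on buyers shifts demand to D = 348 − 1(P + 2) = 346 - P.
346 - P = -612 + 9P gives seller price Ps = 95.8; buyers pay Pb = 95.8 + 2 = 97.8.
New quantity: Q = 348 − 1(97.8) = 250.2.
Revenue = 2 × 250.2 = 500.4.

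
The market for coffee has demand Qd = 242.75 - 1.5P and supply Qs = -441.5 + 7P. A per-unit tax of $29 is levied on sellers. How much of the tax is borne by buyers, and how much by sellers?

Buyers bear 406/17, sellers bear 87/17

Pre-tax equilibrium: P* = 80.5, Q* = 122.
Tax on sellers shifts supply to Qs = -441.5 + 7(P − 29) = -644.5 + 7P.
242.75 - 1.5P = -644.5 + 7P gives buyer price Pb = 3549/34; sellers receive Ps = 3549/34 − 29 = 2563/34.
New quantity: Q = 242.75 − 1.5(3549/34) = 1465/17.
Buyer burden = 3549/34 − 80.5 = 406/17; seller burden = 80.5 − 2563/34 = 87/17.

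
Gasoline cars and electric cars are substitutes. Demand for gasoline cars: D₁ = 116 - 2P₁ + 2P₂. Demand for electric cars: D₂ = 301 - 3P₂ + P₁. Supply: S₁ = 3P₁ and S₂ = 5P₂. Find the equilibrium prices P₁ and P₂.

Market 1: 116 - 2P₁ + 2P₂ = 3P₁ → 5P₁ - 2P₂ = 116.
Market 2: 8P₂ - P₁ = 301.
Eliminating P₂: 8×(1) + 2×(2) gives 38P₁ = 1530, so P₁ = 765/19.
Back-substitute into (2): P₂ = (301 + 1×765/19) / 8 = 1621/38.

P₁ = 765/19, P₂ = 1621/38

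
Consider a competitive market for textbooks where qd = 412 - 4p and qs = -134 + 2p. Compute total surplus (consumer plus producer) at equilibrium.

Total surplus = 864

Equilibrium: 412 - 4p = -134 + 2p gives p* = 91, q* = 48.
Demand choke price: p = 103; supply starts at p = 67.
CS = ½(103 − 91)(48) = 288; PS = ½(91 − 67)(48) = 576.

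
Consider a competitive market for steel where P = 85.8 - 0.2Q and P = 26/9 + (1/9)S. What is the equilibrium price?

Set the two price expressions equal: 85.8 - 0.2Q = 26/9 + (1/9)Q.
3731/45 = (14/45)Q, so Q* = 266.5.
P* = 85.8 − (0.2)(266.5) = 32.5.

P* = 32.5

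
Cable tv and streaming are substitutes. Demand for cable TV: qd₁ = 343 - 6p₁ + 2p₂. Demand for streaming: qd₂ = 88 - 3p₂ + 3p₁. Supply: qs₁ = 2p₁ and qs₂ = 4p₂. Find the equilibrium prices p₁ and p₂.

Market 1: 343 - 6p₁ + 2p₂ = 2p₁ → 8p₁ - 2p₂ = 343.
Market 2: 7p₂ - 3p₁ = 88.
Eliminating p₂: 7×(1) + 2×(2) gives 50p₁ = 2577, so p₁ = 51.54.
Back-substitute into (2): p₂ = (88 + 3×51.54) / 7 = 34.66.

p₁ = 51.54, p₂ = 34.66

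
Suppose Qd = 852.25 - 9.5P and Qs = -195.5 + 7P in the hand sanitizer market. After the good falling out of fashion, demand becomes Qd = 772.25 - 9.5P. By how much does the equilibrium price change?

ΔP = -160/33

Original equilibrium: P* = 63.5, Q* = 249.
New equilibrium: 772.25 - 9.5P = -195.5 + 7P, so 967.75 = 16.5P and P' = 3871/66; Q' = 772.25 − 9.5(3871/66) = 7097/33.
Change in price: 3871/66 − 63.5 = -160/33.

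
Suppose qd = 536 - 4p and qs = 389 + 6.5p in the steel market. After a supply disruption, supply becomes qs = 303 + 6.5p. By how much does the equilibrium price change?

Original equilibrium: p* = 14, q* = 480.
New equilibrium: 536 - 4p = 303 + 6.5p, so 233 = 10.5p and p' = 466/21; q' = 536 − 4(466/21) = 9392/21.
Change in price: 466/21 − 14 = 172/21.

Δp = 172/21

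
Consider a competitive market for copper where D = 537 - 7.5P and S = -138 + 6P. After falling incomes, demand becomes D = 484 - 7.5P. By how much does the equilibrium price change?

Original equilibrium: P* = 50, Q* = 162.
New equilibrium: 484 - 7.5P = -138 + 6P, so 622 = 13.5P and P' = 1244/27; Q' = 484 − 7.5(1244/27) = 1246/9.
Change in price: 1244/27 − 50 = -106/27.

ΔP = -106/27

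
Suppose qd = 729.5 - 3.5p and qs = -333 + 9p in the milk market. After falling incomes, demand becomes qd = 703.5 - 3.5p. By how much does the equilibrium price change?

Δp = -2.08

Original equilibrium: p* = 85, q* = 432.
New equilibrium: 703.5 - 3.5p = -333 + 9p, so 1036.5 = 12.5p and p' = 82.92; q' = 703.5 − 3.5(82.92) = 413.28.
Change in price: 82.92 − 85 = -2.08.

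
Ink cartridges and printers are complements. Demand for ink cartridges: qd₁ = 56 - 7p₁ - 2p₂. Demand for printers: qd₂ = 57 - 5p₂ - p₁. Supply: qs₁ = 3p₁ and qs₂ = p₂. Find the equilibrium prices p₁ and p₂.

p₁ = 111/29, p₂ = 257/29

Market 1: 56 - 7p₁ - 2p₂ = 3p₁ → 10p₁ + 2p₂ = 56.
Market 2: 6p₂ + p₁ = 57.
Eliminating p₂: 6×(1) − 2×(2) gives 58p₁ = 222, so p₁ = 111/29.
Back-substitute into (2): p₂ = (57 − 1×111/29) / 6 = 257/29.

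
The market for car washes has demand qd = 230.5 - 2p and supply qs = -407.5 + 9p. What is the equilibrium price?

p* = 58

Set qd = qs: 230.5 - 2p = -407.5 + 9p.
638 = 11p, so p* = 58.
q* = 230.5 − 2(58) = 114.5.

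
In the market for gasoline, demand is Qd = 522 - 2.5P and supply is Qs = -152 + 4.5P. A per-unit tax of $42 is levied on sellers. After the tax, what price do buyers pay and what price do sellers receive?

Buyers pay 863/7, sellers receive 569/7

Pre-tax equilibrium: P* = 674/7, Q* = 1969/7.
Tax on sellers shifts supply to Qs = -152 + 4.5(P − 42) = -341 + 4.5P.
522 - 2.5P = -341 + 4.5P gives buyer price Pb = 863/7; sellers receive Ps = 863/7 − 42 = 569/7.
New quantity: Q = 522 − 2.5(863/7) = 2993/14.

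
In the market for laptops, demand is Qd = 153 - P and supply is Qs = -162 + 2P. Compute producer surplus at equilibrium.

Equilibrium: 153 - P = -162 + 2P gives P* = 105, Q* = 48.
Supply starts at P = 81 (where Qs = 0).
PS = ½(105 − 81)(48) = 576.

Producer surplus = 576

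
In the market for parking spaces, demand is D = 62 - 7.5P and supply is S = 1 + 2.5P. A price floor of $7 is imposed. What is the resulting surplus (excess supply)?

Surplus = 9

Equilibrium price would be P* = 6.1, so the floor at 7 binds.
At P = 7: D = 9.5, S = 18.5.
Surplus = 18.5 − 9.5 = 9.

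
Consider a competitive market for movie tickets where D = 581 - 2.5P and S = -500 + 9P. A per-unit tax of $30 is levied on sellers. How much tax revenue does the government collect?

Tax revenue = 198240/23

Pre-tax equilibrium: P* = 94, Q* = 346.
Tax on sellers shifts supply to S = -500 + 9(P − 30) = -770 + 9P.
581 - 2.5P = -770 + 9P gives buyer price Pb = 2702/23; sellers receive Ps = 2702/23 − 30 = 2012/23.
New quantity: Q = 581 − 2.5(2702/23) = 6608/23.
Revenue = 30 × 6608/23 = 198240/23.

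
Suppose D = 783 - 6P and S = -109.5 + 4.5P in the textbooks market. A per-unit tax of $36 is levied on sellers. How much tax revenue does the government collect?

Pre-tax equilibrium: P* = 85, Q* = 273.
Tax on sellers shifts supply to S = -109.5 + 4.5(P − 36) = -271.5 + 4.5P.
783 - 6P = -271.5 + 4.5P gives buyer price Pb = 703/7; sellers receive Ps = 703/7 − 36 = 451/7.
New quantity: Q = 783 − 6(703/7) = 1263/7.
Revenue = 36 × 1263/7 = 45468/7.

Tax revenue = 45468/7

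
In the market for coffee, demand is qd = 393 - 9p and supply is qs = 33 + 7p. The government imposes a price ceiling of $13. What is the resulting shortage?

Equilibrium price would be p* = 22.5, so the ceiling at 13 binds.
At p = 13: qd = 393 − 9(13) = 276, qs = 33 + 7(13) = 124.
Shortage = 276 − 124 = 152.

Shortage = 152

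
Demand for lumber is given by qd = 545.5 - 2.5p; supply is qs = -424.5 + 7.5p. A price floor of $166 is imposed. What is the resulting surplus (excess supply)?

Equilibrium price would be p* = 97, so the floor at 166 binds.
At p = 166: qd = 130.5, qs = 820.5.
Surplus = 820.5 − 130.5 = 690.

Surplus = 690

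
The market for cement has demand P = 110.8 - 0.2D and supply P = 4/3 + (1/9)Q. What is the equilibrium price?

P* = 283/7

Set the two price expressions equal: 110.8 - 0.2Q = 4/3 + (1/9)Q.
1642/15 = (14/45)Q, so Q* = 2463/7.
P* = 110.8 − (0.2)(2463/7) = 283/7.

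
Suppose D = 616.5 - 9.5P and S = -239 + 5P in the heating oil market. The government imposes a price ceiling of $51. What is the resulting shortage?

Equilibrium price would be P* = 59, so the ceiling at 51 binds.
At P = 51: D = 616.5 − 9.5(51) = 132, S = -239 + 5(51) = 16.
Shortage = 132 − 16 = 116.

Shortage = 116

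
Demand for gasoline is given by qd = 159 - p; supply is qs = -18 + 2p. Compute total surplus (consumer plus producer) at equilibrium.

Equilibrium: 159 - p = -18 + 2p gives p* = 59, q* = 100.
Demand choke price: p = 159; supply starts at p = 9.
CS = ½(159 − 59)(100) = 5000; PS = ½(59 − 9)(100) = 2500.

Total surplus = 7500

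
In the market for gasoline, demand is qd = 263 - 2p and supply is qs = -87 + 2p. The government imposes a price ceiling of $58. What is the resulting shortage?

Equilibrium price would be p* = 87.5, so the ceiling at 58 binds.
At p = 58: qd = 263 − 2(58) = 147, qs = -87 + 2(58) = 29.
Shortage = 147 − 29 = 118.

Shortage = 118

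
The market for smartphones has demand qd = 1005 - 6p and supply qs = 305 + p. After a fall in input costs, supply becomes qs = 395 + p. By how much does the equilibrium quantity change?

Original equilibrium: p* = 100, q* = 405.
New equilibrium: 1005 - 6p = 395 + p, so 610 = 7p and p' = 610/7; q' = 1005 − 6(610/7) = 3375/7.
Change in quantity: 3375/7 − 405 = 540/7.

Δq = 540/7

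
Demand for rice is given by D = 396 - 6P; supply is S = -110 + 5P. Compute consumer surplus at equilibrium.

Consumer surplus = 1200

Equilibrium: 396 - 6P = -110 + 5P gives P* = 46, Q* = 120.
Demand choke price (D = 0): P = 66.
CS = ½(66 − 46)(120) = 1200.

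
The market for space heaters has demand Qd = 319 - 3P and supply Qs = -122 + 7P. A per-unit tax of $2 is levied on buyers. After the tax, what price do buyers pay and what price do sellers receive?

Pre-tax equilibrium: P* = 44.1, Q* = 186.7.
Tax on buyers shifts demand to Qd = 319 − 3(P + 2) = 313 - 3P.
313 - 3P = -122 + 7P gives seller price Ps = 43.5; buyers pay Pb = 43.5 + 2 = 45.5.
New quantity: Q = 319 − 3(45.5) = 182.5.

Buyers pay $45.5, sellers receive $43.5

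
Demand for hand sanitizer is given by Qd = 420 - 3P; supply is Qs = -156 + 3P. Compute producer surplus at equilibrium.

Producer surplus = 2904

Equilibrium: 420 - 3P = -156 + 3P gives P* = 96, Q* = 132.
Supply starts at P = 52 (where Qs = 0).
PS = ½(96 − 52)(132) = 2904.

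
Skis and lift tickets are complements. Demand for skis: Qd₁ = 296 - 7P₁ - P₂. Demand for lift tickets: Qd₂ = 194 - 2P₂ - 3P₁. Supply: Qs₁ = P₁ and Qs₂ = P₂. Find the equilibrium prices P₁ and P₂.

Market 1: 296 - 7P₁ - P₂ = P₁ → 8P₁ + P₂ = 296.
Market 2: 3P₂ + 3P₁ = 194.
Eliminating P₂: 3×(1) − 1×(2) gives 21P₁ = 694, so P₁ = 694/21.
Back-substitute into (2): P₂ = (194 − 3×694/21) / 3 = 664/21.

P₁ = 694/21, P₂ = 664/21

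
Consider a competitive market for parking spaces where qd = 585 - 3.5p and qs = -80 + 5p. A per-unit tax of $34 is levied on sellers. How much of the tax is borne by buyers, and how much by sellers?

Buyers bear $20, sellers bear $14

Pre-tax equilibrium: p* = 1330/17, q* = 5290/17.
Tax on sellers shifts supply to qs = -80 + 5(p − 34) = -250 + 5p.
585 - 3.5p = -250 + 5p gives buyer price pb = 1670/17; sellers receive ps = 1670/17 − 34 = 1092/17.
New quantity: q = 585 − 3.5(1670/17) = 4100/17.
Buyer burden = 1670/17 − 1330/17 = 20; seller burden = 1330/17 − 1092/17 = 14.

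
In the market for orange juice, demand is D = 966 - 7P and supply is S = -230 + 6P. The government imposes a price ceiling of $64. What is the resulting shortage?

Shortage = 364

Equilibrium price would be P* = 92, so the ceiling at 64 binds.
At P = 64: D = 966 − 7(64) = 518, S = -230 + 6(64) = 154.
Shortage = 518 − 154 = 364.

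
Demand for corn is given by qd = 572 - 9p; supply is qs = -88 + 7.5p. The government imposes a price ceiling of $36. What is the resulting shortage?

Shortage = 66

Equilibrium price would be p* = 40, so the ceiling at 36 binds.
At p = 36: qd = 572 − 9(36) = 248, qs = -88 + 7.5(36) = 182.
Shortage = 248 − 182 = 66.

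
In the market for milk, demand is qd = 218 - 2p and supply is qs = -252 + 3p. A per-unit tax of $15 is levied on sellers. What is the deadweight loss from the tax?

Deadweight loss = 135

Pre-tax equilibrium: p* = 94, q* = 30.
Tax on sellers shifts supply to qs = -252 + 3(p − 15) = -297 + 3p.
218 - 2p = -297 + 3p gives buyer price pb = 103; sellers receive ps = 103 − 15 = 88.
New quantity: q = 218 − 2(103) = 12.
DWL = ½ × 15 × (30 − 12) = 135.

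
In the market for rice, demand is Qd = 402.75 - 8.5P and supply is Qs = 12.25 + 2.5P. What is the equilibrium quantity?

Q* = 101

Set Qd = Qs: 402.75 - 8.5P = 12.25 + 2.5P.
390.5 = 11P, so P* = 35.5.
Q* = 402.75 − 8.5(35.5) = 101.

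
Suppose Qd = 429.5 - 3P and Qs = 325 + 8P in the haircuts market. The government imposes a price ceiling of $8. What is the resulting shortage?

Equilibrium price would be P* = 9.5, so the ceiling at 8 binds.
At P = 8: Qd = 429.5 − 3(8) = 405.5, Qs = 325 + 8(8) = 389.
Shortage = 405.5 − 389 = 16.5.

Shortage = 16.5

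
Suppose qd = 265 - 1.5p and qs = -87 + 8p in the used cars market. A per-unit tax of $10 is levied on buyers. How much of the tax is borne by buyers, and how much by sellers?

Buyers bear 160/19, sellers bear 30/19

Pre-tax equilibrium: p* = 704/19, q* = 3979/19.
Tax on buyers shifts demand to qd = 265 − 1.5(p + 10) = 250 - 1.5p.
250 - 1.5p = -87 + 8p gives seller price ps = 674/19; buyers pay pb = 674/19 + 10 = 864/19.
New quantity: q = 265 − 1.5(864/19) = 3739/19.
Buyer burden = 864/19 − 704/19 = 160/19; seller burden = 704/19 − 674/19 = 30/19.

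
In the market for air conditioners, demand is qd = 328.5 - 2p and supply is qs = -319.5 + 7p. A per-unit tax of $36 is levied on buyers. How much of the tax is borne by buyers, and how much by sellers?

Pre-tax equilibrium: p* = 72, q* = 184.5.
Tax on buyers shifts demand to qd = 328.5 − 2(p + 36) = 256.5 - 2p.
256.5 - 2p = -319.5 + 7p gives seller price ps = 64; buyers pay pb = 64 + 36 = 100.
New quantity: q = 328.5 − 2(100) = 128.5.
Buyer burden = 100 − 72 = 28; seller burden = 72 − 64 = 8.

Buyers bear $28, sellers bear $8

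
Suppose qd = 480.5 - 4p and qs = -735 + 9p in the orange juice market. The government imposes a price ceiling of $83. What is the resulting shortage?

Shortage = 136.5

Equilibrium price would be p* = 93.5, so the ceiling at 83 binds.
At p = 83: qd = 480.5 − 4(83) = 148.5, qs = -735 + 9(83) = 12.
Shortage = 148.5 − 12 = 136.5.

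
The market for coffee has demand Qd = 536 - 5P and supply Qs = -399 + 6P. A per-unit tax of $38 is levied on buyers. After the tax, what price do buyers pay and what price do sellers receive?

Buyers pay 1163/11, sellers receive 745/11

Pre-tax equilibrium: P* = 85, Q* = 111.
Tax on buyers shifts demand to Qd = 536 − 5(P + 38) = 346 - 5P.
346 - 5P = -399 + 6P gives seller price Ps = 745/11; buyers pay Pb = 745/11 + 38 = 1163/11.
New quantity: Q = 536 − 5(1163/11) = 81/11.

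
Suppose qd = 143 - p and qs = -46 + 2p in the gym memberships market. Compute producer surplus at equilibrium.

Producer surplus = 1600

Equilibrium: 143 - p = -46 + 2p gives p* = 63, q* = 80.
Supply starts at p = 23 (where qs = 0).
PS = ½(63 − 23)(80) = 1600.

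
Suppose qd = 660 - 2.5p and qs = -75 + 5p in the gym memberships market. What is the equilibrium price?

Set qd = qs: 660 - 2.5p = -75 + 5p.
735 = 7.5p, so p* = 98.
q* = 660 − 2.5(98) = 415.

p* = 98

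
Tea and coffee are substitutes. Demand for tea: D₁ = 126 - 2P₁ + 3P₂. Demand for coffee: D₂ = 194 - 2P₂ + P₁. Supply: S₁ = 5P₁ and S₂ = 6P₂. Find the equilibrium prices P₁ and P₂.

P₁ = 30, P₂ = 28

Market 1: 126 - 2P₁ + 3P₂ = 5P₁ → 7P₁ - 3P₂ = 126.
Market 2: 8P₂ - P₁ = 194.
Eliminating P₂: 8×(1) + 3×(2) gives 53P₁ = 1590, so P₁ = 30.
Back-substitute into (2): P₂ = (194 + 1×30) / 8 = 28.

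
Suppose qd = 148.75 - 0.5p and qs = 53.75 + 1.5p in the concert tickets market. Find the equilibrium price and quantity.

p* = 47.5, q* = 125

Set qd = qs: 148.75 - 0.5p = 53.75 + 1.5p.
95 = 2p, so p* = 47.5.
q* = 148.75 − 0.5(47.5) = 125.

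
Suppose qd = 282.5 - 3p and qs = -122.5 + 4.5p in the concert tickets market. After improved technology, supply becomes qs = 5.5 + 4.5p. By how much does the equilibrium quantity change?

Δq = 51.2

Original equilibrium: p* = 54, q* = 120.5.
New equilibrium: 282.5 - 3p = 5.5 + 4.5p, so 277 = 7.5p and p' = 554/15; q' = 282.5 − 3(554/15) = 171.7.
Change in quantity: 171.7 − 120.5 = 51.2.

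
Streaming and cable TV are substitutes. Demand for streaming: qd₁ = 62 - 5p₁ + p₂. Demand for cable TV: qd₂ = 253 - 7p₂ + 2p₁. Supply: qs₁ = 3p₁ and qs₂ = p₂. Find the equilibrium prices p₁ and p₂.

Market 1: 62 - 5p₁ + p₂ = 3p₁ → 8p₁ - p₂ = 62.
Market 2: 8p₂ - 2p₁ = 253.
Eliminating p₂: 8×(1) + 1×(2) gives 62p₁ = 749, so p₁ = 749/62.
Back-substitute into (2): p₂ = (253 + 2×749/62) / 8 = 1074/31.

p₁ = 749/62, p₂ = 1074/31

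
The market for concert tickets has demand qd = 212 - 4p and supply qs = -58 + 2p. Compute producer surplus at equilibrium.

Equilibrium: 212 - 4p = -58 + 2p gives p* = 45, q* = 32.
Supply starts at p = 29 (where qs = 0).
PS = ½(45 − 29)(32) = 256.

Producer surplus = 256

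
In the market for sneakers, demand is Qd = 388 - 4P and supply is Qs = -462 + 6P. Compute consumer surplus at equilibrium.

Consumer surplus = 288

Equilibrium: 388 - 4P = -462 + 6P gives P* = 85, Q* = 48.
Demand choke price (Qd = 0): P = 97.
CS = ½(97 − 85)(48) = 288.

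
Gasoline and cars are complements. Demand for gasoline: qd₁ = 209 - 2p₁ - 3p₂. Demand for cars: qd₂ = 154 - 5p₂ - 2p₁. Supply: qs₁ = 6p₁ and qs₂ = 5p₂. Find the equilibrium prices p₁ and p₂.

Market 1: 209 - 2p₁ - 3p₂ = 6p₁ → 8p₁ + 3p₂ = 209.
Market 2: 10p₂ + 2p₁ = 154.
Eliminating p₂: 10×(1) − 3×(2) gives 74p₁ = 1628, so p₁ = 22.
Back-substitute into (2): p₂ = (154 − 2×22) / 10 = 11.

p₁ = 22, p₂ = 11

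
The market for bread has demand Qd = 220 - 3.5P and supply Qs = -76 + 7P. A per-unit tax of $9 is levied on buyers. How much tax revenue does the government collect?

Tax revenue = 903

Pre-tax equilibrium: P* = 592/21, Q* = 364/3.
Tax on buyers shifts demand to Qd = 220 − 3.5(P + 9) = 188.5 - 3.5P.
188.5 - 3.5P = -76 + 7P gives seller price Ps = 529/21; buyers pay Pb = 529/21 + 9 = 718/21.
New quantity: Q = 220 − 3.5(718/21) = 301/3.
Revenue = 9 × 301/3 = 903.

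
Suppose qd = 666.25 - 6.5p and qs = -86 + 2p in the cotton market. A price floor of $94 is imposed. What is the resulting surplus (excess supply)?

Surplus = 46.75

Equilibrium price would be p* = 88.5, so the floor at 94 binds.
At p = 94: qd = 55.25, qs = 102.
Surplus = 102 − 55.25 = 46.75.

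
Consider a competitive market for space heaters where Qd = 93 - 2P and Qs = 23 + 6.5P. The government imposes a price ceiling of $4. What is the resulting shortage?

Equilibrium price would be P* = 140/17, so the ceiling at 4 binds.
At P = 4: Qd = 93 − 2(4) = 85, Qs = 23 + 6.5(4) = 49.
Shortage = 85 − 49 = 36.

Shortage = 36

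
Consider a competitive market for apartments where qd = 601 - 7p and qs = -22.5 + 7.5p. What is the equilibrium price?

Set qd = qs: 601 - 7p = -22.5 + 7.5p.
623.5 = 14.5p, so p* = 43.
q* = 601 − 7(43) = 300.

p* = 43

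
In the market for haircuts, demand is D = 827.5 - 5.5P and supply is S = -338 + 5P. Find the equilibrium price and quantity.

Set D = S: 827.5 - 5.5P = -338 + 5P.
1165.5 = 10.5P, so P* = 111.
Q* = 827.5 − 5.5(111) = 217.

P* = 111, Q* = 217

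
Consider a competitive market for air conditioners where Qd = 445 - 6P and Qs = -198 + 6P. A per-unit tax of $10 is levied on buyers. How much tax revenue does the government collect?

Tax revenue = 935

Pre-tax equilibrium: P* = 643/12, Q* = 123.5.
Tax on buyers shifts demand to Qd = 445 − 6(P + 10) = 385 - 6P.
385 - 6P = -198 + 6P gives seller price Ps = 583/12; buyers pay Pb = 583/12 + 10 = 703/12.
New quantity: Q = 445 − 6(703/12) = 93.5.
Revenue = 10 × 93.5 = 935.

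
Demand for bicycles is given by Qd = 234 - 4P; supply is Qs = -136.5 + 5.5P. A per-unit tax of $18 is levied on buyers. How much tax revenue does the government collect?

Tax revenue = 12420/19

Pre-tax equilibrium: P* = 39, Q* = 78.
Tax on buyers shifts demand to Qd = 234 − 4(P + 18) = 162 - 4P.
162 - 4P = -136.5 + 5.5P gives seller price Ps = 597/19; buyers pay Pb = 597/19 + 18 = 939/19.
New quantity: Q = 234 − 4(939/19) = 690/19.
Revenue = 18 × 690/19 = 12420/19.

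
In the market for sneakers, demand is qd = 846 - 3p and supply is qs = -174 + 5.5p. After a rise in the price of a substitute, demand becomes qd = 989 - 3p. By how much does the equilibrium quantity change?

Δq = 1573/17

Original equilibrium: p* = 120, q* = 486.
New equilibrium: 989 - 3p = -174 + 5.5p, so 1163 = 8.5p and p' = 2326/17; q' = 989 − 3(2326/17) = 9835/17.
Change in quantity: 9835/17 − 486 = 1573/17.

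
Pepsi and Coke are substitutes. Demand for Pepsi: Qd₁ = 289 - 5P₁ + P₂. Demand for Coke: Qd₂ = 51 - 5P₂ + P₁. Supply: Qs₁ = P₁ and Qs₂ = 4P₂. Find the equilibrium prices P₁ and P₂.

Market 1: 289 - 5P₁ + P₂ = P₁ → 6P₁ - P₂ = 289.
Market 2: 9P₂ - P₁ = 51.
Eliminating P₂: 9×(1) + 1×(2) gives 53P₁ = 2652, so P₁ = 2652/53.
Back-substitute into (2): P₂ = (51 + 1×2652/53) / 9 = 595/53.

P₁ = 2652/53, P₂ = 595/53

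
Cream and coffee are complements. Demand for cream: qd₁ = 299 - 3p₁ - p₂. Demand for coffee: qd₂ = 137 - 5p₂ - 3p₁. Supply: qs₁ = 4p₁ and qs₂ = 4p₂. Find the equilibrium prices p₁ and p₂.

Market 1: 299 - 3p₁ - p₂ = 4p₁ → 7p₁ + p₂ = 299.
Market 2: 9p₂ + 3p₁ = 137.
Eliminating p₂: 9×(1) − 1×(2) gives 60p₁ = 2554, so p₁ = 1277/30.
Back-substitute into (2): p₂ = (137 − 3×1277/30) / 9 = 31/30.

p₁ = 1277/30, p₂ = 31/30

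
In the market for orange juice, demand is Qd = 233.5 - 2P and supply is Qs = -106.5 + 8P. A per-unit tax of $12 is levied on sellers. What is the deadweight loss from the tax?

Pre-tax equilibrium: P* = 34, Q* = 165.5.
Tax on sellers shifts supply to Qs = -106.5 + 8(P − 12) = -202.5 + 8P.
233.5 - 2P = -202.5 + 8P gives buyer price Pb = 43.6; sellers receive Ps = 43.6 − 12 = 31.6.
New quantity: Q = 233.5 − 2(43.6) = 146.3.
DWL = ½ × 12 × (165.5 − 146.3) = 115.2.

Deadweight loss = 115.2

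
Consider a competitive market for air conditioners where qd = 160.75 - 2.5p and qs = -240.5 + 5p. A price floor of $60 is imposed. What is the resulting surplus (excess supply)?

Surplus = 48.75

Equilibrium price would be p* = 53.5, so the floor at 60 binds.
At p = 60: qd = 10.75, qs = 59.5.
Surplus = 59.5 − 10.75 = 48.75.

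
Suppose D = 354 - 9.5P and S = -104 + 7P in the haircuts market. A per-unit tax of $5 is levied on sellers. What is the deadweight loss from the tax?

Pre-tax equilibrium: P* = 916/33, Q* = 2980/33.
Tax on sellers shifts supply to S = -104 + 7(P − 5) = -139 + 7P.
354 - 9.5P = -139 + 7P gives buyer price Pb = 986/33; sellers receive Ps = 986/33 − 5 = 821/33.
New quantity: Q = 354 − 9.5(986/33) = 2315/33.
DWL = ½ × 5 × (2980/33 − 2315/33) = 3325/66.

Deadweight loss = 3325/66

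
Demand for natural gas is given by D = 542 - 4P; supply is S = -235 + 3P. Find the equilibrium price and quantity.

Set D = S: 542 - 4P = -235 + 3P.
777 = 7P, so P* = 111.
Q* = 542 − 4(111) = 98.

P* = 111, Q* = 98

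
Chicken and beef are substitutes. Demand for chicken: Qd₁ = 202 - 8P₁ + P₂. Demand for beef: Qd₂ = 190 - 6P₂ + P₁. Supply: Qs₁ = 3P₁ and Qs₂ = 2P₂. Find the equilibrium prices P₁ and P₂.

P₁ = 602/29, P₂ = 764/29

Market 1: 202 - 8P₁ + P₂ = 3P₁ → 11P₁ - P₂ = 202.
Market 2: 8P₂ - P₁ = 190.
Eliminating P₂: 8×(1) + 1×(2) gives 87P₁ = 1806, so P₁ = 602/29.
Back-substitute into (2): P₂ = (190 + 1×602/29) / 8 = 764/29.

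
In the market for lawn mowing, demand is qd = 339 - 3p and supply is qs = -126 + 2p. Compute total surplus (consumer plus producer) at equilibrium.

Equilibrium: 339 - 3p = -126 + 2p gives p* = 93, q* = 60.
Demand choke price: p = 113; supply starts at p = 63.
CS = ½(113 − 93)(60) = 600; PS = ½(93 − 63)(60) = 900.

Total surplus = 1500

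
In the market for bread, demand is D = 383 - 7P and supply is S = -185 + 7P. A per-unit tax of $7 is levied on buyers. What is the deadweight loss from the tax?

Deadweight loss = 85.75

Pre-tax equilibrium: P* = 284/7, Q* = 99.
Tax on buyers shifts demand to D = 383 − 7(P + 7) = 334 - 7P.
334 - 7P = -185 + 7P gives seller price Ps = 519/14; buyers pay Pb = 519/14 + 7 = 617/14.
New quantity: Q = 383 − 7(617/14) = 74.5.
DWL = ½ × 7 × (99 − 74.5) = 85.75.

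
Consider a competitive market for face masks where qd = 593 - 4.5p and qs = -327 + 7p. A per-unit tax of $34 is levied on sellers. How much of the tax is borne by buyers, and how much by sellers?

Pre-tax equilibrium: p* = 80, q* = 233.
Tax on sellers shifts supply to qs = -327 + 7(p − 34) = -565 + 7p.
593 - 4.5p = -565 + 7p gives buyer price pb = 2316/23; sellers receive ps = 2316/23 − 34 = 1534/23.
New quantity: q = 593 − 4.5(2316/23) = 3217/23.
Buyer burden = 2316/23 − 80 = 476/23; seller burden = 80 − 1534/23 = 306/23.

Buyers bear 476/23, sellers bear 306/23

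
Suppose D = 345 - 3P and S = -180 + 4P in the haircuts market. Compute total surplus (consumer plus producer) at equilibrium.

Total surplus = 4200

Equilibrium: 345 - 3P = -180 + 4P gives P* = 75, Q* = 120.
Demand choke price: P = 115; supply starts at P = 45.
CS = ½(115 − 75)(120) = 2400; PS = ½(75 − 45)(120) = 1800.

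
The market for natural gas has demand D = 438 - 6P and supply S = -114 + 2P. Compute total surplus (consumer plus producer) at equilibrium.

Equilibrium: 438 - 6P = -114 + 2P gives P* = 69, Q* = 24.
Demand choke price: P = 73; supply starts at P = 57.
CS = ½(73 − 69)(24) = 48; PS = ½(69 − 57)(24) = 144.

Total surplus = 192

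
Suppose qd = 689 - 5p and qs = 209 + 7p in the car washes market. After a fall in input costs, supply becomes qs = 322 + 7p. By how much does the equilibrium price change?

Original equilibrium: p* = 40, q* = 489.
New equilibrium: 689 - 5p = 322 + 7p, so 367 = 12p and p' = 367/12; q' = 689 − 5(367/12) = 6433/12.
Change in price: 367/12 − 40 = -113/12.

Δp = -113/12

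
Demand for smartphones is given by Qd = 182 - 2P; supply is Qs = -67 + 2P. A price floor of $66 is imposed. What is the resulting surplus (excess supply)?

Equilibrium price would be P* = 62.25, so the floor at 66 binds.
At P = 66: Qd = 50, Qs = 65.
Surplus = 65 − 50 = 15.

Surplus = 15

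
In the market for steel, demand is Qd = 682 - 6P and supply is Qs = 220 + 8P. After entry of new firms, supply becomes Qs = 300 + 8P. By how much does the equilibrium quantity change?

Original equilibrium: P* = 33, Q* = 484.
New equilibrium: 682 - 6P = 300 + 8P, so 382 = 14P and P' = 191/7; Q' = 682 − 6(191/7) = 3628/7.
Change in quantity: 3628/7 − 484 = 240/7.

ΔQ = 240/7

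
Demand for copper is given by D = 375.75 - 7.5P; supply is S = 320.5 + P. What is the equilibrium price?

P* = 6.5

Set D = S: 375.75 - 7.5P = 320.5 + P.
55.25 = 8.5P, so P* = 6.5.
Q* = 375.75 − 7.5(6.5) = 327.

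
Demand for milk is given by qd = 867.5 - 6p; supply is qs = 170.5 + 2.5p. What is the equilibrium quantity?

Set qd = qs: 867.5 - 6p = 170.5 + 2.5p.
697 = 8.5p, so p* = 82.
q* = 867.5 − 6(82) = 375.5.

q* = 375.5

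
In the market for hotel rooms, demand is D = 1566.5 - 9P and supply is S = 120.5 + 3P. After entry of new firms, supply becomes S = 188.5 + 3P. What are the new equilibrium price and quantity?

P' = 689/6, Q' = 533

Original equilibrium: P* = 120.5, Q* = 482.
New equilibrium: 1566.5 - 9P = 188.5 + 3P, so 1378 = 12P and P' = 689/6; Q' = 1566.5 − 9(689/6) = 533.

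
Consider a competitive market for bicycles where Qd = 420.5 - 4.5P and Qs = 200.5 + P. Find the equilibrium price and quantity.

Set Qd = Qs: 420.5 - 4.5P = 200.5 + P.
220 = 5.5P, so P* = 40.
Q* = 420.5 − 4.5(40) = 240.5.

P* = 40, Q* = 240.5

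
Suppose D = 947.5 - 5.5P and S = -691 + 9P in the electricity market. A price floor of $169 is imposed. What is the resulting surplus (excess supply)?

Surplus = 812

Equilibrium price would be P* = 113, so the floor at 169 binds.
At P = 169: D = 18, S = 830.
Surplus = 830 − 18 = 812.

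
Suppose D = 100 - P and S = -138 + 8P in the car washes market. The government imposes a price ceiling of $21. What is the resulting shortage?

Equilibrium price would be P* = 238/9, so the ceiling at 21 binds.
At P = 21: D = 100 − 1(21) = 79, S = -138 + 8(21) = 30.
Shortage = 79 − 30 = 49.

Shortage = 49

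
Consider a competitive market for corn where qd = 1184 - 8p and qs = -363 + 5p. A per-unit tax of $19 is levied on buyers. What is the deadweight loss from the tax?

Pre-tax equilibrium: p* = 119, q* = 232.
Tax on buyers shifts demand to qd = 1184 − 8(p + 19) = 1032 - 8p.
1032 - 8p = -363 + 5p gives seller price ps = 1395/13; buyers pay pb = 1395/13 + 19 = 1642/13.
New quantity: q = 1184 − 8(1642/13) = 2256/13.
DWL = ½ × 19 × (232 − 2256/13) = 7220/13.

Deadweight loss = 7220/13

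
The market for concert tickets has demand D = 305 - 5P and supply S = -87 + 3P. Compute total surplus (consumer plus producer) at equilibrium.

Equilibrium: 305 - 5P = -87 + 3P gives P* = 49, Q* = 60.
Demand choke price: P = 61; supply starts at P = 29.
CS = ½(61 − 49)(60) = 360; PS = ½(49 − 29)(60) = 600.

Total surplus = 960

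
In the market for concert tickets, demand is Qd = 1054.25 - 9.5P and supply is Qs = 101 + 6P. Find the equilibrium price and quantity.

Set Qd = Qs: 1054.25 - 9.5P = 101 + 6P.
953.25 = 15.5P, so P* = 61.5.
Q* = 1054.25 − 9.5(61.5) = 470.

P* = 61.5, Q* = 470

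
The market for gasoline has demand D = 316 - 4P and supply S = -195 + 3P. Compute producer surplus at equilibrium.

Producer surplus = 96

Equilibrium: 316 - 4P = -195 + 3P gives P* = 73, Q* = 24.
Supply starts at P = 65 (where S = 0).
PS = ½(73 − 65)(24) = 96.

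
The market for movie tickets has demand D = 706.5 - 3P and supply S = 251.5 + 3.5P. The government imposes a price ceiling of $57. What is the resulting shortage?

Equilibrium price would be P* = 70, so the ceiling at 57 binds.
At P = 57: D = 706.5 − 3(57) = 535.5, S = 251.5 + 3.5(57) = 451.
Shortage = 535.5 − 451 = 84.5.

Shortage = 84.5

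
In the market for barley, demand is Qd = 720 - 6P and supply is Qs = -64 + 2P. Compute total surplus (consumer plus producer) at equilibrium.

Total surplus = 5808

Equilibrium: 720 - 6P = -64 + 2P gives P* = 98, Q* = 132.
Demand choke price: P = 120; supply starts at P = 32.
CS = ½(120 − 98)(132) = 1452; PS = ½(98 − 32)(132) = 4356.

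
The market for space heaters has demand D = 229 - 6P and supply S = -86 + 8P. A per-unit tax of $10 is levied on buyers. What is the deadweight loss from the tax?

Pre-tax equilibrium: P* = 22.5, Q* = 94.
Tax on buyers shifts demand to D = 229 − 6(P + 10) = 169 - 6P.
169 - 6P = -86 + 8P gives seller price Ps = 255/14; buyers pay Pb = 255/14 + 10 = 395/14.
New quantity: Q = 229 − 6(395/14) = 418/7.
DWL = ½ × 10 × (94 − 418/7) = 1200/7.

Deadweight loss = 1200/7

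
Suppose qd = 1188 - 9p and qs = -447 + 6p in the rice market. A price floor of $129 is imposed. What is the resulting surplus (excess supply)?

Surplus = 300

Equilibrium price would be p* = 109, so the floor at 129 binds.
At p = 129: qd = 27, qs = 327.
Surplus = 327 − 27 = 300.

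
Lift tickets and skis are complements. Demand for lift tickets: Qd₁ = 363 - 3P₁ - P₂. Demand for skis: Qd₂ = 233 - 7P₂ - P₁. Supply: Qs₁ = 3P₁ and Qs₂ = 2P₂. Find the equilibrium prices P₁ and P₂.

P₁ = 3034/53, P₂ = 1035/53

Market 1: 363 - 3P₁ - P₂ = 3P₁ → 6P₁ + P₂ = 363.
Market 2: 9P₂ + P₁ = 233.
Eliminating P₂: 9×(1) − 1×(2) gives 53P₁ = 3034, so P₁ = 3034/53.
Back-substitute into (2): P₂ = (233 − 1×3034/53) / 9 = 1035/53.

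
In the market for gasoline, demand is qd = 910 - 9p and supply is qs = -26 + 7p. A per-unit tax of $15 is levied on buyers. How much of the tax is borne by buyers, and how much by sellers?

Buyers bear $6.5625, sellers bear $8.4375

Pre-tax equilibrium: p* = 58.5, q* = 383.5.
Tax on buyers shifts demand to qd = 910 − 9(p + 15) = 775 - 9p.
775 - 9p = -26 + 7p gives seller price ps = 50.0625; buyers pay pb = 50.0625 + 15 = 65.0625.
New quantity: q = 910 − 9(65.0625) = 324.4375.
Buyer burden = 65.0625 − 58.5 = 6.5625; seller burden = 58.5 − 50.0625 = 8.4375.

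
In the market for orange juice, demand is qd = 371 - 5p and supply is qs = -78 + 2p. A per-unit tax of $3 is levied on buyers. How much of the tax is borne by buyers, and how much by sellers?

Pre-tax equilibrium: p* = 449/7, q* = 352/7.
Tax on buyers shifts demand to qd = 371 − 5(p + 3) = 356 - 5p.
356 - 5p = -78 + 2p gives seller price ps = 62; buyers pay pb = 62 + 3 = 65.
New quantity: q = 371 − 5(65) = 46.
Buyer burden = 65 − 449/7 = 6/7; seller burden = 449/7 − 62 = 15/7.

Buyers bear 6/7, sellers bear 15/7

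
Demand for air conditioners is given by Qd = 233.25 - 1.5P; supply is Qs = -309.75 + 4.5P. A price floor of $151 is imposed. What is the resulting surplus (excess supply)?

Surplus = 363

Equilibrium price would be P* = 90.5, so the floor at 151 binds.
At P = 151: Qd = 6.75, Qs = 369.75.
Surplus = 369.75 − 6.75 = 363.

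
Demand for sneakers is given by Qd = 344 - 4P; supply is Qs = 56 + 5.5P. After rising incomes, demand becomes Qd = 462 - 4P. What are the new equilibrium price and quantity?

Original equilibrium: P* = 576/19, Q* = 4232/19.
New equilibrium: 462 - 4P = 56 + 5.5P, so 406 = 9.5P and P' = 812/19; Q' = 462 − 4(812/19) = 5530/19.

P' = 812/19, Q' = 5530/19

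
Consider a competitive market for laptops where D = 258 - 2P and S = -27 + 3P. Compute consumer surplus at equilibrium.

Equilibrium: 258 - 2P = -27 + 3P gives P* = 57, Q* = 144.
Demand choke price (D = 0): P = 129.
CS = ½(129 − 57)(144) = 5184.

Consumer surplus = 5184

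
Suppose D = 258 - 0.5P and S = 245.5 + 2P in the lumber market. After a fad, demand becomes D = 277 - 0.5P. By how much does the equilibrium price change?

Original equilibrium: P* = 5, Q* = 255.5.
New equilibrium: 277 - 0.5P = 245.5 + 2P, so 31.5 = 2.5P and P' = 12.6; Q' = 277 − 0.5(12.6) = 270.7.
Change in price: 12.6 − 5 = 7.6.

ΔP = 7.6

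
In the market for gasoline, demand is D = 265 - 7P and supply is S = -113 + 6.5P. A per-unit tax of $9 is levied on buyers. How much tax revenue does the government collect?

Pre-tax equilibrium: P* = 28, Q* = 69.
Tax on buyers shifts demand to D = 265 − 7(P + 9) = 202 - 7P.
202 - 7P = -113 + 6.5P gives seller price Ps = 70/3; buyers pay Pb = 70/3 + 9 = 97/3.
New quantity: Q = 265 − 7(97/3) = 116/3.
Revenue = 9 × 116/3 = 348.

Tax revenue = 348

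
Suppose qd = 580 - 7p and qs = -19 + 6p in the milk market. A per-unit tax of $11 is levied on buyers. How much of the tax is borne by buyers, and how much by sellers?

Pre-tax equilibrium: p* = 599/13, q* = 3347/13.
Tax on buyers shifts demand to qd = 580 − 7(p + 11) = 503 - 7p.
503 - 7p = -19 + 6p gives seller price ps = 522/13; buyers pay pb = 522/13 + 11 = 665/13.
New quantity: q = 580 − 7(665/13) = 2885/13.
Buyer burden = 665/13 − 599/13 = 66/13; seller burden = 599/13 − 522/13 = 77/13.

Buyers bear 66/13, sellers bear 77/13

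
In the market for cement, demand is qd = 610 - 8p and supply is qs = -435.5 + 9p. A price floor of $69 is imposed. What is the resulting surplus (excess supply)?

Equilibrium price would be p* = 61.5, so the floor at 69 binds.
At p = 69: qd = 58, qs = 185.5.
Surplus = 185.5 − 58 = 127.5.

Surplus = 127.5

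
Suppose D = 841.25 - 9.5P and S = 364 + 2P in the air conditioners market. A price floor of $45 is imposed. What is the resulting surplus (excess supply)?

Equilibrium price would be P* = 41.5, so the floor at 45 binds.
At P = 45: D = 413.75, S = 454.
Surplus = 454 − 413.75 = 40.25.

Surplus = 40.25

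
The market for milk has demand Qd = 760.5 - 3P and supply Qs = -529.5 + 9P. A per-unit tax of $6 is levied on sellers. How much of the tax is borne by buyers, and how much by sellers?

Buyers bear $4.5, sellers bear $1.5

Pre-tax equilibrium: P* = 107.5, Q* = 438.
Tax on sellers shifts supply to Qs = -529.5 + 9(P − 6) = -583.5 + 9P.
760.5 - 3P = -583.5 + 9P gives buyer price Pb = 112; sellers receive Ps = 112 − 6 = 106.
New quantity: Q = 760.5 − 3(112) = 424.5.
Buyer burden = 112 − 107.5 = 4.5; seller burden = 107.5 − 106 = 1.5.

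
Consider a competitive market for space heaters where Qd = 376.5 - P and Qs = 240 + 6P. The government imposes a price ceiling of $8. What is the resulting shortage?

Equilibrium price would be P* = 19.5, so the ceiling at 8 binds.
At P = 8: Qd = 376.5 − 1(8) = 368.5, Qs = 240 + 6(8) = 288.
Shortage = 368.5 − 288 = 80.5.

Shortage = 80.5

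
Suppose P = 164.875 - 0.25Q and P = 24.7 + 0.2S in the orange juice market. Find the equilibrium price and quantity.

Set the two price expressions equal: 164.875 - 0.25Q = 24.7 + 0.2Q.
140.175 = 0.45Q, so Q* = 311.5.
P* = 164.875 − (0.25)(311.5) = 87.

P* = 87, Q* = 311.5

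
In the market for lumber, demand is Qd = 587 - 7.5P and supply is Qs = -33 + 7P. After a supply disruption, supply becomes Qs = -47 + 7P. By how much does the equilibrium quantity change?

ΔQ = -210/29

Original equilibrium: P* = 1240/29, Q* = 7723/29.
New equilibrium: 587 - 7.5P = -47 + 7P, so 634 = 14.5P and P' = 1268/29; Q' = 587 − 7.5(1268/29) = 7513/29.
Change in quantity: 7513/29 − 7723/29 = -210/29.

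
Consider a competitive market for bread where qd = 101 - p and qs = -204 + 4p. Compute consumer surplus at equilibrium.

Equilibrium: 101 - p = -204 + 4p gives p* = 61, q* = 40.
Demand choke price (qd = 0): p = 101.
CS = ½(101 − 61)(40) = 800.

Consumer surplus = 800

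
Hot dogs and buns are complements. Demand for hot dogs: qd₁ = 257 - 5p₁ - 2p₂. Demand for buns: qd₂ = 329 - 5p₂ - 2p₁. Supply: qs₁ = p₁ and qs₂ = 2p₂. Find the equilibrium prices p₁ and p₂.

p₁ = 1141/38, p₂ = 730/19

Market 1: 257 - 5p₁ - 2p₂ = p₁ → 6p₁ + 2p₂ = 257.
Market 2: 7p₂ + 2p₁ = 329.
Eliminating p₂: 7×(1) − 2×(2) gives 38p₁ = 1141, so p₁ = 1141/38.
Back-substitute into (2): p₂ = (329 − 2×1141/38) / 7 = 730/19.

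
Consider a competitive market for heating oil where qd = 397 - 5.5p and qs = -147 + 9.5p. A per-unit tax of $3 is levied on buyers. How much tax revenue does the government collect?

Tax revenue = 561.25

Pre-tax equilibrium: p* = 544/15, q* = 2963/15.
Tax on buyers shifts demand to qd = 397 − 5.5(p + 3) = 380.5 - 5.5p.
380.5 - 5.5p = -147 + 9.5p gives seller price ps = 211/6; buyers pay pb = 211/6 + 3 = 229/6.
New quantity: q = 397 − 5.5(229/6) = 2245/12.
Revenue = 3 × 2245/12 = 561.25.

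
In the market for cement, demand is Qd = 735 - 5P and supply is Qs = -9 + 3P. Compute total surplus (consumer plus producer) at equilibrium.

Total surplus = 19440

Equilibrium: 735 - 5P = -9 + 3P gives P* = 93, Q* = 270.
Demand choke price: P = 147; supply starts at P = 3.
CS = ½(147 − 93)(270) = 7290; PS = ½(93 − 3)(270) = 12150.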